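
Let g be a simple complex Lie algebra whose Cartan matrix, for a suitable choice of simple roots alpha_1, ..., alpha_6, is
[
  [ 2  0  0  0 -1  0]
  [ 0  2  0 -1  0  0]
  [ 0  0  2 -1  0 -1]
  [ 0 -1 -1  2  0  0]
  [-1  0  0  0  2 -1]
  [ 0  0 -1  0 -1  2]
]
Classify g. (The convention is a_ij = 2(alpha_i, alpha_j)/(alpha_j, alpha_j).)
A_6

The matrix has rank 6 with 2's on the diagonal. Reading the off-diagonal entries as Dynkin edges (a single edge where a_ij = a_ji = -1; a double or triple edge where a_ij * a_ji = 2 or 3), the diagram is a chain of 6 nodes with single edges (A_6). One simple-root ordering that puts it in standard form is (alpha_2, alpha_4, alpha_3, alpha_6, alpha_5, alpha_1). So the algebra is type A_6, i.e. sl(7).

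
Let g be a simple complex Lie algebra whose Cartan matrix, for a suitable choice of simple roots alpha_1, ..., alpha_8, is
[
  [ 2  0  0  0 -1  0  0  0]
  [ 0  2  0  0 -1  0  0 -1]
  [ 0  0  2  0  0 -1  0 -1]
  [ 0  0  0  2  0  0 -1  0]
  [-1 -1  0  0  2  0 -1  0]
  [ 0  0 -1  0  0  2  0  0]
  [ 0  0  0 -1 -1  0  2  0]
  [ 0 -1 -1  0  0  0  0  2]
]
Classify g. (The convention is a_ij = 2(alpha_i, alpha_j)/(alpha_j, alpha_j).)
The matrix has rank 8 with 2's on the diagonal. Reading the off-diagonal entries as Dynkin edges (a single edge where a_ij = a_ji = -1; a double or triple edge where a_ij * a_ji = 2 or 3), the diagram is a chain of 7 nodes with one extra node attached to the third node from one end (E_8). One simple-root ordering that puts it in standard form is (alpha_4, alpha_1, alpha_7, alpha_5, alpha_2, alpha_8, alpha_3, alpha_6). So the algebra is type E_8.

type E_8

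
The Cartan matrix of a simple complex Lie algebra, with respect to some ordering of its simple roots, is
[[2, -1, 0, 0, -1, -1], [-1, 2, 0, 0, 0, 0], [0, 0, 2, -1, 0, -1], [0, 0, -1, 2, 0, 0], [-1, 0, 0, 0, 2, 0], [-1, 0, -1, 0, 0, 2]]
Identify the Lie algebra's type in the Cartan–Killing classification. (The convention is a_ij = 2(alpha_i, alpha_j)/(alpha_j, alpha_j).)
The matrix has rank 6 with 2's on the diagonal. Reading the off-diagonal entries as Dynkin edges (a single edge where a_ij = a_ji = -1; a double or triple edge where a_ij * a_ji = 2 or 3), the diagram is a chain of 4 nodes with a fork of two nodes at one end (D_6). One simple-root ordering that puts it in standard form is (alpha_4, alpha_3, alpha_6, alpha_1, alpha_2, alpha_5). So the algebra is type D_6, i.e. so(12).

D_6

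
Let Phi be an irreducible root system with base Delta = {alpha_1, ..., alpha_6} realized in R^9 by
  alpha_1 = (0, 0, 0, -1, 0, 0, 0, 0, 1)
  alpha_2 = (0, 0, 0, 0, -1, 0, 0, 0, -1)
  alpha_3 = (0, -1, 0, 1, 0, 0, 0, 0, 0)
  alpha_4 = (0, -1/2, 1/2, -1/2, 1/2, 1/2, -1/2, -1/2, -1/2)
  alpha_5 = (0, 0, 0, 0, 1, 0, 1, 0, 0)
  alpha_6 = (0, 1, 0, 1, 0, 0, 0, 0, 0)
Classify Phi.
Compute the Cartan integers a_ij = 2(alpha_i, alpha_j)/(alpha_j, alpha_j); the resulting 6x6 Cartan matrix is
[[2, -1, -1, 0, 0, -1], [-1, 2, 0, 0, -1, 0], [-1, 0, 2, 0, 0, 0], [0, 0, 0, 2, 0, -1], [0, -1, 0, 0, 2, 0], [-1, 0, 0, -1, 0, 2]].
All simple roots have the same length, so the diagram is simply laced. The associated Dynkin diagram is a chain of 5 nodes with one extra node attached to the third node from one end (E_6), so the type is E_6.

E_6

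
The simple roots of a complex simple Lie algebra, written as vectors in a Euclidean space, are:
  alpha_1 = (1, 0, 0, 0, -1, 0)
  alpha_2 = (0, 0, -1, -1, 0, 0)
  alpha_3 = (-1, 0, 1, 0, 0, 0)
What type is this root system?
A_3 (sl(4))

Compute the Cartan integers a_ij = 2(alpha_i, alpha_j)/(alpha_j, alpha_j); the resulting 3x3 Cartan matrix is
[[2, 0, -1], [0, 2, -1], [-1, -1, 2]].
All simple roots have the same length, so the diagram is simply laced. The associated Dynkin diagram is a chain of 3 nodes with single edges (A_3), so the type is A_3 (the algebra sl(4)).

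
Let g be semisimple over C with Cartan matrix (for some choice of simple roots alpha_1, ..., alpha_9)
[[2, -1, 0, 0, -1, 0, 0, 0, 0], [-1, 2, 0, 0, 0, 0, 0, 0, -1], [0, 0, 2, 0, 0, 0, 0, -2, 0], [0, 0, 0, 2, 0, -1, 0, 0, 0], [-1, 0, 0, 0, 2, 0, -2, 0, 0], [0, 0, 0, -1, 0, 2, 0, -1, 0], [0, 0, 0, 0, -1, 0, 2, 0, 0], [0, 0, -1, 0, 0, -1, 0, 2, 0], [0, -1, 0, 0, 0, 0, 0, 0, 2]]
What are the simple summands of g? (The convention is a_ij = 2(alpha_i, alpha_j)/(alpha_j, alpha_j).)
The diagram associated to this matrix has two connected components: the simple roots {alpha_1, alpha_2, alpha_5, alpha_7, alpha_9} form a chain of 5 nodes with a double edge at one end; the terminal node there is the unique short simple root (B_5), and {alpha_3, alpha_4, alpha_6, alpha_8} form a chain of 4 nodes with a double edge at one end; the terminal node there is the unique long simple root (C_4). A semisimple Lie algebra decomposes uniquely as the direct sum of simple ideals, one per connected component of its Dynkin diagram, so g ≅ B_5 ⊕ C_4 (dimension 55 + 36 = 91).

B_5 (so(11)) ⊕ C_4 (sp(8))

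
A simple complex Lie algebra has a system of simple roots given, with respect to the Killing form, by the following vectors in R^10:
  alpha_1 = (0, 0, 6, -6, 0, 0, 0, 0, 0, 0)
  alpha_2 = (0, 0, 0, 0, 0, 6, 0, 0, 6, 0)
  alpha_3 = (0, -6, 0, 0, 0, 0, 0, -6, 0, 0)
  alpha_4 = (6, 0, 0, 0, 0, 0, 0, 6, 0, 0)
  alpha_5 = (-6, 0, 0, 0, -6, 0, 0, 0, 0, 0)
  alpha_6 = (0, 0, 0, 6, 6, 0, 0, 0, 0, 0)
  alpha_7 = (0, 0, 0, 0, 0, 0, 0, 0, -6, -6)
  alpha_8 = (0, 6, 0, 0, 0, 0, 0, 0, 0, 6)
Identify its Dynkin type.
A_8 (sl(9))

Compute the Cartan integers a_ij = 2(alpha_i, alpha_j)/(alpha_j, alpha_j); the resulting 8x8 Cartan matrix is
[[2, 0, 0, 0, 0, -1, 0, 0], [0, 2, 0, 0, 0, 0, -1, 0], [0, 0, 2, -1, 0, 0, 0, -1], [0, 0, -1, 2, -1, 0, 0, 0], [0, 0, 0, -1, 2, -1, 0, 0], [-1, 0, 0, 0, -1, 2, 0, 0], [0, -1, 0, 0, 0, 0, 2, -1], [0, 0, -1, 0, 0, 0, -1, 2]].
All simple roots have the same length, so the diagram is simply laced. The associated Dynkin diagram is a chain of 8 nodes with single edges (A_8), so the type is A_8 (the algebra sl(9)).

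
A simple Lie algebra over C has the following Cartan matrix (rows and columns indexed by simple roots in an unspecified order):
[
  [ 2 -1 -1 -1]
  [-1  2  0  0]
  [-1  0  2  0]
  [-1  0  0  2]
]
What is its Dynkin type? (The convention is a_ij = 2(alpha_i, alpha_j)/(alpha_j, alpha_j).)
type D_4

The matrix has rank 4 with 2's on the diagonal. Reading the off-diagonal entries as Dynkin edges (a single edge where a_ij = a_ji = -1; a double or triple edge where a_ij * a_ji = 2 or 3), the diagram is a chain of 2 nodes with a fork of two nodes at one end (D_4). One simple-root ordering that puts it in standard form is (alpha_3, alpha_1, alpha_2, alpha_4). So the algebra is type D_4, i.e. so(8).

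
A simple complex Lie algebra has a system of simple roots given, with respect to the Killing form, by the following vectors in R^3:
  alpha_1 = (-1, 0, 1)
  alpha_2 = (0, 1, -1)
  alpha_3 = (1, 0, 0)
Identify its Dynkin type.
Compute the Cartan integers a_ij = 2(alpha_i, alpha_j)/(alpha_j, alpha_j); the resulting 3x3 Cartan matrix is
[[2, -1, -2], [-1, 2, 0], [-1, 0, 2]].
The roots have two lengths (squared-length ratio 2:1); the short ones are alpha_{3}. The associated Dynkin diagram is a chain of 3 nodes with a double edge at one end; the terminal node there is the unique short simple root (B_3), so the type is B_3 (the algebra so(7)).

B_3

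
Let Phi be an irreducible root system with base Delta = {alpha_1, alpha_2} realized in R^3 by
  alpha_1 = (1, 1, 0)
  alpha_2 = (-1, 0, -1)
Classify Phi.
A_2 (sl(3))

Compute the Cartan integers a_ij = 2(alpha_i, alpha_j)/(alpha_j, alpha_j); the resulting 2x2 Cartan matrix is
[[2, -1], [-1, 2]].
All simple roots have the same length, so the diagram is simply laced. The associated Dynkin diagram is a chain of 2 nodes with single edges (A_2), so the type is A_2 (the algebra sl(3)).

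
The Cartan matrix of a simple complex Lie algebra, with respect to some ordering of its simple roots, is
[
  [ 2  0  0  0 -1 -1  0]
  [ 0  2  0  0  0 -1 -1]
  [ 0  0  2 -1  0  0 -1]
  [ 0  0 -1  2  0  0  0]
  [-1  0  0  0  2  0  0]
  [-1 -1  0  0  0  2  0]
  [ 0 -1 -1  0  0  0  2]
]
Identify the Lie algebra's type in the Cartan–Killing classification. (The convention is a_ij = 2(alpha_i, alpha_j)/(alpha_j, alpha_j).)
The matrix has rank 7 with 2's on the diagonal. Reading the off-diagonal entries as Dynkin edges (a single edge where a_ij = a_ji = -1; a double or triple edge where a_ij * a_ji = 2 or 3), the diagram is a chain of 7 nodes with single edges (A_7). One simple-root ordering that puts it in standard form is (alpha_5, alpha_1, alpha_6, alpha_2, alpha_7, alpha_3, alpha_4). So the algebra is type A_7, i.e. sl(8).

A_7 (sl(8))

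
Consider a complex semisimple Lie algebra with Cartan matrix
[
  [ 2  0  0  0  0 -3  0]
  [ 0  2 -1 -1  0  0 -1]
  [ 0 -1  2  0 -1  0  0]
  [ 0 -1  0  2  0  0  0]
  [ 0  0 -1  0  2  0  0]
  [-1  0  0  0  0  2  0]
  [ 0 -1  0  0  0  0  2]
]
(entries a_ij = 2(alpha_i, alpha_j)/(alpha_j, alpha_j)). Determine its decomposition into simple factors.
The diagram associated to this matrix has two connected components: the simple roots {alpha_2, alpha_3, alpha_4, alpha_5, alpha_7} form a chain of 3 nodes with a fork of two nodes at one end (D_5), and {alpha_1, alpha_6} form two nodes joined by a triple edge (G_2). A semisimple Lie algebra decomposes uniquely as the direct sum of simple ideals, one per connected component of its Dynkin diagram, so g ≅ D_5 ⊕ G_2 (dimension 45 + 14 = 59).

type D_5 + type G_2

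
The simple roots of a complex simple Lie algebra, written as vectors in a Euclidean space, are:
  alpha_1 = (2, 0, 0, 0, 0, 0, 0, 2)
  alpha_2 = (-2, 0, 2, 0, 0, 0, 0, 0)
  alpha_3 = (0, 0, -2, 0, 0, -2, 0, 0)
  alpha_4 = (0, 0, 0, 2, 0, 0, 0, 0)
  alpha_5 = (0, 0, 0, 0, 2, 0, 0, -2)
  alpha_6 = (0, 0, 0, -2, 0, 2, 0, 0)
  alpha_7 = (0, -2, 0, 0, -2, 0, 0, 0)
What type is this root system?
B_7

Compute the Cartan integers a_ij = 2(alpha_i, alpha_j)/(alpha_j, alpha_j); the resulting 7x7 Cartan matrix is
[[2, -1, 0, 0, -1, 0, 0], [-1, 2, -1, 0, 0, 0, 0], [0, -1, 2, 0, 0, -1, 0], [0, 0, 0, 2, 0, -1, 0], [-1, 0, 0, 0, 2, 0, -1], [0, 0, -1, -2, 0, 2, 0], [0, 0, 0, 0, -1, 0, 2]].
The roots have two lengths (squared-length ratio 2:1); the short ones are alpha_{4}. The associated Dynkin diagram is a chain of 7 nodes with a double edge at one end; the terminal node there is the unique short simple root (B_7), so the type is B_7 (the algebra so(15)).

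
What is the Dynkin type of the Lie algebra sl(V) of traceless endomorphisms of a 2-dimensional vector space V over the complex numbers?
A1

This is sl(2), which has dimension 2^2 - 1 = 3 and rank 2 - 1 = 1 (a Cartan subalgebra is the diagonal traceless matrices). In the classification of classical Lie algebras, the special linear algebra sl(n+1) has type A_n; here n = 1, so the Dynkin diagram is a chain of 1 nodes with single edges (A_1). Hence the type is A_1.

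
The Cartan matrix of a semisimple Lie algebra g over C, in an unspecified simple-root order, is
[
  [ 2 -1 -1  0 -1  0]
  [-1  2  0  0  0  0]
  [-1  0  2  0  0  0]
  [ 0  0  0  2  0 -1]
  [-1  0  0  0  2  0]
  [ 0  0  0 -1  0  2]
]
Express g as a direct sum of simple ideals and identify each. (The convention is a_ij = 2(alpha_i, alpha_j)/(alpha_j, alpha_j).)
The diagram associated to this matrix has two connected components: the simple roots {alpha_4, alpha_6} form a chain of 2 nodes with single edges (A_2), and {alpha_1, alpha_2, alpha_3, alpha_5} form a chain of 2 nodes with a fork of two nodes at one end (D_4). A semisimple Lie algebra decomposes uniquely as the direct sum of simple ideals, one per connected component of its Dynkin diagram, so g ≅ A_2 ⊕ D_4 (dimension 8 + 28 = 36).

A_2 + D_4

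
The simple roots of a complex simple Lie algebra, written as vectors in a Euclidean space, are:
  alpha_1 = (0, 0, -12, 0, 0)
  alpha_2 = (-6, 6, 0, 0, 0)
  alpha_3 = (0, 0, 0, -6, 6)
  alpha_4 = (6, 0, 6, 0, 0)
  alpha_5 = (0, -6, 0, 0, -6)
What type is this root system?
Compute the Cartan integers a_ij = 2(alpha_i, alpha_j)/(alpha_j, alpha_j); the resulting 5x5 Cartan matrix is
[[2, 0, 0, -2, 0], [0, 2, 0, -1, -1], [0, 0, 2, 0, -1], [-1, -1, 0, 2, 0], [0, -1, -1, 0, 2]].
The roots have two lengths (squared-length ratio 2:1); the short ones are alpha_{2,3,4,5}. The associated Dynkin diagram is a chain of 5 nodes with a double edge at one end; the terminal node there is the unique long simple root (C_5), so the type is C_5 (the algebra sp(10)).

C_5 (sp(10))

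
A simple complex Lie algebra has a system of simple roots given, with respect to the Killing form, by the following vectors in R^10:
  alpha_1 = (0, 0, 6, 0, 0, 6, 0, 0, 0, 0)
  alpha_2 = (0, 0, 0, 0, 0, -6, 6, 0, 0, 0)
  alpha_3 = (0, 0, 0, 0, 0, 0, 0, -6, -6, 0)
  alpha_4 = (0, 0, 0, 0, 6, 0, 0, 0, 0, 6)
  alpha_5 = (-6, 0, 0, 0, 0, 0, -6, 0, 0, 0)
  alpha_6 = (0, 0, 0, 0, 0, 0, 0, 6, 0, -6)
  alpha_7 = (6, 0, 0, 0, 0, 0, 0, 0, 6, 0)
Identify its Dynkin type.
Compute the Cartan integers a_ij = 2(alpha_i, alpha_j)/(alpha_j, alpha_j); the resulting 7x7 Cartan matrix is
[[2, -1, 0, 0, 0, 0, 0], [-1, 2, 0, 0, -1, 0, 0], [0, 0, 2, 0, 0, -1, -1], [0, 0, 0, 2, 0, -1, 0], [0, -1, 0, 0, 2, 0, -1], [0, 0, -1, -1, 0, 2, 0], [0, 0, -1, 0, -1, 0, 2]].
All simple roots have the same length, so the diagram is simply laced. The associated Dynkin diagram is a chain of 7 nodes with single edges (A_7), so the type is A_7 (the algebra sl(8)).

A_7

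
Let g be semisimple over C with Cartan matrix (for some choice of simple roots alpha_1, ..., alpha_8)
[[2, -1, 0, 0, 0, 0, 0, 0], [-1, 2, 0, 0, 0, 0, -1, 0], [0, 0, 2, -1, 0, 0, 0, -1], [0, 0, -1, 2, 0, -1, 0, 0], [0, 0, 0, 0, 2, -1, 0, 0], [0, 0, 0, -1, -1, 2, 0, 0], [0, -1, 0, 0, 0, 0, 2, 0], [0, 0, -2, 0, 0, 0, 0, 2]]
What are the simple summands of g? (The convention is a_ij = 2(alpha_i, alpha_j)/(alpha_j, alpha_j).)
type A_3 ⊕ type C_5

The diagram associated to this matrix has two connected components: the simple roots {alpha_1, alpha_2, alpha_7} form a chain of 3 nodes with single edges (A_3), and {alpha_3, alpha_4, alpha_5, alpha_6, alpha_8} form a chain of 5 nodes with a double edge at one end; the terminal node there is the unique long simple root (C_5). A semisimple Lie algebra decomposes uniquely as the direct sum of simple ideals, one per connected component of its Dynkin diagram, so g ≅ A_3 ⊕ C_5 (dimension 15 + 55 = 70).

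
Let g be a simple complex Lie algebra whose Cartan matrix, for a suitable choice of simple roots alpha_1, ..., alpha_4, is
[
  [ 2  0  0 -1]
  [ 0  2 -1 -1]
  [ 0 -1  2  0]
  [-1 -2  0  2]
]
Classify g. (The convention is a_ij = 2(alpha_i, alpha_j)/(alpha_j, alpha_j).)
type F_4

The matrix has rank 4 with 2's on the diagonal. Reading the off-diagonal entries as Dynkin edges (a single edge where a_ij = a_ji = -1; a double or triple edge where a_ij * a_ji = 2 or 3), the diagram is a chain of 4 nodes with a double edge between the middle two (F_4). One simple-root ordering that puts it in standard form is (alpha_1, alpha_4, alpha_2, alpha_3). So the algebra is type F_4.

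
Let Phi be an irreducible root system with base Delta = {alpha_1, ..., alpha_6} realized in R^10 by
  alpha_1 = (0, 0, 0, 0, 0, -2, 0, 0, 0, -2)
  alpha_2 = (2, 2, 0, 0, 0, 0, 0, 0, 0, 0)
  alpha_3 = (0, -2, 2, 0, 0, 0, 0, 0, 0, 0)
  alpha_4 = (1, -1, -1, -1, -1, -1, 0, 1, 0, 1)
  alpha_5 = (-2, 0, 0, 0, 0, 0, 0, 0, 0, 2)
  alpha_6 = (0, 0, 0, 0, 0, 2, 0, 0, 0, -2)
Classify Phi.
Compute the Cartan integers a_ij = 2(alpha_i, alpha_j)/(alpha_j, alpha_j); the resulting 6x6 Cartan matrix is
[[2, 0, 0, 0, -1, 0], [0, 2, -1, 0, -1, 0], [0, -1, 2, 0, 0, 0], [0, 0, 0, 2, 0, -1], [-1, -1, 0, 0, 2, -1], [0, 0, 0, -1, -1, 2]].
All simple roots have the same length, so the diagram is simply laced. The associated Dynkin diagram is a chain of 5 nodes with one extra node attached to the third node from one end (E_6), so the type is E_6.

type E_6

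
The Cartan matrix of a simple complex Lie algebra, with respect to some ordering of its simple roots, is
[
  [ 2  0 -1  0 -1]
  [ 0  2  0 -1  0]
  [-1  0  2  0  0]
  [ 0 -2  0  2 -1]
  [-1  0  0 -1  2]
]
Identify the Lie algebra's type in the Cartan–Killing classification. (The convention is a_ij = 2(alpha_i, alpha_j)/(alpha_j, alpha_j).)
The matrix has rank 5 with 2's on the diagonal. Reading the off-diagonal entries as Dynkin edges (a single edge where a_ij = a_ji = -1; a double or triple edge where a_ij * a_ji = 2 or 3), the diagram is a chain of 5 nodes with a double edge at one end; the terminal node there is the unique short simple root (B_5). One simple-root ordering that puts it in standard form is (alpha_3, alpha_1, alpha_5, alpha_4, alpha_2). So the algebra is type B_5, i.e. so(11).

type B_5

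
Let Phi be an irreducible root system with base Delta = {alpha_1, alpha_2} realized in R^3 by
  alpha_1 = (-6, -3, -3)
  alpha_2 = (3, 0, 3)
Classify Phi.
G_2

Compute the Cartan integers a_ij = 2(alpha_i, alpha_j)/(alpha_j, alpha_j); the resulting 2x2 Cartan matrix is
[[2, -3], [-1, 2]].
The roots have two lengths (squared-length ratio 3:1); the short ones are alpha_{2}. The associated Dynkin diagram is two nodes joined by a triple edge (G_2), so the type is G_2.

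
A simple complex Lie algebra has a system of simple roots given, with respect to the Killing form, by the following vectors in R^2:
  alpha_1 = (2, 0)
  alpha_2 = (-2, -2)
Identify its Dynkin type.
B_2

Compute the Cartan integers a_ij = 2(alpha_i, alpha_j)/(alpha_j, alpha_j); the resulting 2x2 Cartan matrix is
[[2, -1], [-2, 2]].
The roots have two lengths (squared-length ratio 2:1); the short ones are alpha_{1}. The associated Dynkin diagram is a chain of 2 nodes with a double edge at one end; the terminal node there is the unique short simple root (B_2), so the type is B_2 (the algebra so(5)).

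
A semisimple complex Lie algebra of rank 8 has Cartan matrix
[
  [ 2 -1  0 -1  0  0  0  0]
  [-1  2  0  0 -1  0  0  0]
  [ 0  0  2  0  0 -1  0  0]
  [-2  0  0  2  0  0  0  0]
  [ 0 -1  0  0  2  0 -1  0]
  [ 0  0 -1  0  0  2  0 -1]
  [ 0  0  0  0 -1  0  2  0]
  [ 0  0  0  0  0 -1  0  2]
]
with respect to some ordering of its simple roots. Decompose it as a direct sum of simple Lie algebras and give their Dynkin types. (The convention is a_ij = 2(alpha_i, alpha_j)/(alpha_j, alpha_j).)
A_3 (sl(4)) + C_5 (sp(10))

The diagram associated to this matrix has two connected components: the simple roots {alpha_3, alpha_6, alpha_8} form a chain of 3 nodes with single edges (A_3), and {alpha_1, alpha_2, alpha_4, alpha_5, alpha_7} form a chain of 5 nodes with a double edge at one end; the terminal node there is the unique long simple root (C_5). A semisimple Lie algebra decomposes uniquely as the direct sum of simple ideals, one per connected component of its Dynkin diagram, so g ≅ A_3 ⊕ C_5 (dimension 15 + 55 = 70).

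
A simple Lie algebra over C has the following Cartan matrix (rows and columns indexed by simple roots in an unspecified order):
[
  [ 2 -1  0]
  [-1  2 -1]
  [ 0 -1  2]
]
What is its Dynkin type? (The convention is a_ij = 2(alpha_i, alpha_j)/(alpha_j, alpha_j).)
The matrix has rank 3 with 2's on the diagonal. Reading the off-diagonal entries as Dynkin edges (a single edge where a_ij = a_ji = -1; a double or triple edge where a_ij * a_ji = 2 or 3), the diagram is a chain of 3 nodes with single edges (A_3). One simple-root ordering that puts it in standard form is (alpha_3, alpha_2, alpha_1). So the algebra is type A_3, i.e. sl(4).

A_3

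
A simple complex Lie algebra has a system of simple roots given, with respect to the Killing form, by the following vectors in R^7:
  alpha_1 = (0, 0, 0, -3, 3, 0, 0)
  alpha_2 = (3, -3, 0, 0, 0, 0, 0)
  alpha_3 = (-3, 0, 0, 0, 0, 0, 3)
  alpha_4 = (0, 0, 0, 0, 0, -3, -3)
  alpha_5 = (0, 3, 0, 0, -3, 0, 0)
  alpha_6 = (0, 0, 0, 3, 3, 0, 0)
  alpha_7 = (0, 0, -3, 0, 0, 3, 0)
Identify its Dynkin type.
Compute the Cartan integers a_ij = 2(alpha_i, alpha_j)/(alpha_j, alpha_j); the resulting 7x7 Cartan matrix is
[[2, 0, 0, 0, -1, 0, 0], [0, 2, -1, 0, -1, 0, 0], [0, -1, 2, -1, 0, 0, 0], [0, 0, -1, 2, 0, 0, -1], [-1, -1, 0, 0, 2, -1, 0], [0, 0, 0, 0, -1, 2, 0], [0, 0, 0, -1, 0, 0, 2]].
All simple roots have the same length, so the diagram is simply laced. The associated Dynkin diagram is a chain of 5 nodes with a fork of two nodes at one end (D_7), so the type is D_7 (the algebra so(14)).

D_7 (so(14))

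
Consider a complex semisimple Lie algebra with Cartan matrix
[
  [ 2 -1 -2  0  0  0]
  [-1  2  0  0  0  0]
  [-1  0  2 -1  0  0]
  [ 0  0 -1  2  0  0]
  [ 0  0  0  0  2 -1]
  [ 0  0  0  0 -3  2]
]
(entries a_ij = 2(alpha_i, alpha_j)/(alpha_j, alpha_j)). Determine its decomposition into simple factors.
type F_4 + type G_2

The diagram associated to this matrix has two connected components: the simple roots {alpha_1, alpha_2, alpha_3, alpha_4} form a chain of 4 nodes with a double edge between the middle two (F_4), and {alpha_5, alpha_6} form two nodes joined by a triple edge (G_2). A semisimple Lie algebra decomposes uniquely as the direct sum of simple ideals, one per connected component of its Dynkin diagram, so g ≅ F_4 ⊕ G_2 (dimension 52 + 14 = 66).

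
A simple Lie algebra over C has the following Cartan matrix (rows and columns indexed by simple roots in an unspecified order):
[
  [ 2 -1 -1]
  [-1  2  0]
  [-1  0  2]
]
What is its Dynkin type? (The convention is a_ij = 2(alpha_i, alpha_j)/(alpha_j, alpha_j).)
A_3

The matrix has rank 3 with 2's on the diagonal. Reading the off-diagonal entries as Dynkin edges (a single edge where a_ij = a_ji = -1; a double or triple edge where a_ij * a_ji = 2 or 3), the diagram is a chain of 3 nodes with single edges (A_3). One simple-root ordering that puts it in standard form is (alpha_3, alpha_1, alpha_2). So the algebra is type A_3, i.e. sl(4).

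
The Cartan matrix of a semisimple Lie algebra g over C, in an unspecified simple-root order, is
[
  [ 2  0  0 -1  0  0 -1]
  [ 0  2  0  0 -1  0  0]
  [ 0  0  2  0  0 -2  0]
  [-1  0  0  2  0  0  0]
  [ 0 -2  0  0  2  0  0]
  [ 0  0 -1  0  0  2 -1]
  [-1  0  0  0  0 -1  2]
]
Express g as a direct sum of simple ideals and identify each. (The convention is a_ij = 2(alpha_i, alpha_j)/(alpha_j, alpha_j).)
The diagram associated to this matrix has two connected components: the simple roots {alpha_2, alpha_5} form a chain of 2 nodes with a double edge at one end; the terminal node there is the unique short simple root (B_2), and {alpha_1, alpha_3, alpha_4, alpha_6, alpha_7} form a chain of 5 nodes with a double edge at one end; the terminal node there is the unique long simple root (C_5). A semisimple Lie algebra decomposes uniquely as the direct sum of simple ideals, one per connected component of its Dynkin diagram, so g ≅ B_2 ⊕ C_5 (dimension 10 + 55 = 65).

B_2 (so(5)) ⊕ C_5 (sp(10))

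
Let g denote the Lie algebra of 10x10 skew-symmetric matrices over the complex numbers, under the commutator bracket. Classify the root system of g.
This is so(10) with 10 even, which has dimension 10(10-1)/2 = 45 and rank 10/2 = 5. In the classification of classical Lie algebras, the orthogonal algebra so(2n) in an even number of variables has type D_n; here n = 5, so the Dynkin diagram is a chain of 3 nodes with a fork of two nodes at one end (D_5). Hence the type is D_5.

D5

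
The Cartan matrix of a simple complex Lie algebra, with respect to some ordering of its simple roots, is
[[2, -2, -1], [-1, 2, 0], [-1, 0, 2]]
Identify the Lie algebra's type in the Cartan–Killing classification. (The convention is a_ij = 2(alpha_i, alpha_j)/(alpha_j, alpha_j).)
The matrix has rank 3 with 2's on the diagonal. Reading the off-diagonal entries as Dynkin edges (a single edge where a_ij = a_ji = -1; a double or triple edge where a_ij * a_ji = 2 or 3), the diagram is a chain of 3 nodes with a double edge at one end; the terminal node there is the unique short simple root (B_3). One simple-root ordering that puts it in standard form is (alpha_3, alpha_1, alpha_2). So the algebra is type B_3, i.e. so(7).

B_3 (so(7))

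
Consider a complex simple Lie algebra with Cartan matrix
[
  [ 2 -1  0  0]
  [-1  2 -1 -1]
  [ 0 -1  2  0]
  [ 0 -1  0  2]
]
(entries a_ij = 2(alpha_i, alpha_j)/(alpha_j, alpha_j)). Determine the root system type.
The matrix has rank 4 with 2's on the diagonal. Reading the off-diagonal entries as Dynkin edges (a single edge where a_ij = a_ji = -1; a double or triple edge where a_ij * a_ji = 2 or 3), the diagram is a chain of 2 nodes with a fork of two nodes at one end (D_4). One simple-root ordering that puts it in standard form is (alpha_1, alpha_2, alpha_3, alpha_4). So the algebra is type D_4, i.e. so(8).

D4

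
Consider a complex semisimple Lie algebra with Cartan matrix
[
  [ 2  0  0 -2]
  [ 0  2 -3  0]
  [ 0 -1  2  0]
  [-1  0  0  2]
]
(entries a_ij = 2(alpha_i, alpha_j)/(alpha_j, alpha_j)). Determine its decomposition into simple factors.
type B_2 + type G_2

The diagram associated to this matrix has two connected components: the simple roots {alpha_1, alpha_4} form a chain of 2 nodes with a double edge at one end; the terminal node there is the unique short simple root (B_2), and {alpha_2, alpha_3} form two nodes joined by a triple edge (G_2). A semisimple Lie algebra decomposes uniquely as the direct sum of simple ideals, one per connected component of its Dynkin diagram, so g ≅ B_2 ⊕ G_2 (dimension 10 + 14 = 24).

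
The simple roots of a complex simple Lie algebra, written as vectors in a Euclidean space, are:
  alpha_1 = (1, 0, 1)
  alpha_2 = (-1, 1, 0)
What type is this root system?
Compute the Cartan integers a_ij = 2(alpha_i, alpha_j)/(alpha_j, alpha_j); the resulting 2x2 Cartan matrix is
[[2, -1], [-1, 2]].
All simple roots have the same length, so the diagram is simply laced. The associated Dynkin diagram is a chain of 2 nodes with single edges (A_2), so the type is A_2 (the algebra sl(3)).

A2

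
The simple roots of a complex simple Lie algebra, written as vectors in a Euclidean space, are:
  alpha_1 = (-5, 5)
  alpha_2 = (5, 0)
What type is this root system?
Compute the Cartan integers a_ij = 2(alpha_i, alpha_j)/(alpha_j, alpha_j); the resulting 2x2 Cartan matrix is
[[2, -2], [-1, 2]].
The roots have two lengths (squared-length ratio 2:1); the short ones are alpha_{2}. The associated Dynkin diagram is a chain of 2 nodes with a double edge at one end; the terminal node there is the unique short simple root (B_2), so the type is B_2 (the algebra so(5)).

B_2 (so(5))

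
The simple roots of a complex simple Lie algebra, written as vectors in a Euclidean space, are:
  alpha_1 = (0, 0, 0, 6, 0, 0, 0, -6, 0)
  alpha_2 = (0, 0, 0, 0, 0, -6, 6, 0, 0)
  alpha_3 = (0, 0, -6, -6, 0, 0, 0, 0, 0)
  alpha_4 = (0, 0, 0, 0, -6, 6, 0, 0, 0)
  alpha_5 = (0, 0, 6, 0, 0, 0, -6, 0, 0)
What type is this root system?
Compute the Cartan integers a_ij = 2(alpha_i, alpha_j)/(alpha_j, alpha_j); the resulting 5x5 Cartan matrix is
[[2, 0, -1, 0, 0], [0, 2, 0, -1, -1], [-1, 0, 2, 0, -1], [0, -1, 0, 2, 0], [0, -1, -1, 0, 2]].
All simple roots have the same length, so the diagram is simply laced. The associated Dynkin diagram is a chain of 5 nodes with single edges (A_5), so the type is A_5 (the algebra sl(6)).

A5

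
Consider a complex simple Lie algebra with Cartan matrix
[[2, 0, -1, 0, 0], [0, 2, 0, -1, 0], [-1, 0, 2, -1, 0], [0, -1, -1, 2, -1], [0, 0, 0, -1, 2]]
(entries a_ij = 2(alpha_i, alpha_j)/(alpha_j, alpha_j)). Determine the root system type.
type D_5

The matrix has rank 5 with 2's on the diagonal. Reading the off-diagonal entries as Dynkin edges (a single edge where a_ij = a_ji = -1; a double or triple edge where a_ij * a_ji = 2 or 3), the diagram is a chain of 3 nodes with a fork of two nodes at one end (D_5). One simple-root ordering that puts it in standard form is (alpha_1, alpha_3, alpha_4, alpha_5, alpha_2). So the algebra is type D_5, i.e. so(10).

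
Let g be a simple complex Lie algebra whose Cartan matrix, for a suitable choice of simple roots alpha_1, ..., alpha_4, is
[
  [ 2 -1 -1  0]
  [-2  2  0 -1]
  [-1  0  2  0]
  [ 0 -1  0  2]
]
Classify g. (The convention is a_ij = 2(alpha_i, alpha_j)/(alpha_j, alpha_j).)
type F_4

The matrix has rank 4 with 2's on the diagonal. Reading the off-diagonal entries as Dynkin edges (a single edge where a_ij = a_ji = -1; a double or triple edge where a_ij * a_ji = 2 or 3), the diagram is a chain of 4 nodes with a double edge between the middle two (F_4). One simple-root ordering that puts it in standard form is (alpha_4, alpha_2, alpha_1, alpha_3). So the algebra is type F_4.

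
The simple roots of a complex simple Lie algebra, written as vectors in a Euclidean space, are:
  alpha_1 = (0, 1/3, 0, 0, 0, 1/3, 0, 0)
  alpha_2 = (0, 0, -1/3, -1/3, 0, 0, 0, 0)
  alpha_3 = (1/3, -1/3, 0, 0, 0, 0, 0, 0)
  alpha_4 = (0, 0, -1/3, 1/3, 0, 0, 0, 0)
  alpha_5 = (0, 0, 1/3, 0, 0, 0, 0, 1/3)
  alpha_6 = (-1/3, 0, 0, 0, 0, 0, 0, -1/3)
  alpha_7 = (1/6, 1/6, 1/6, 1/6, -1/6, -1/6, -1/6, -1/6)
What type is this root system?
type E_7

Compute the Cartan integers a_ij = 2(alpha_i, alpha_j)/(alpha_j, alpha_j); the resulting 7x7 Cartan matrix is
[[2, 0, -1, 0, 0, 0, 0], [0, 2, 0, 0, -1, 0, -1], [-1, 0, 2, 0, 0, -1, 0], [0, 0, 0, 2, -1, 0, 0], [0, -1, 0, -1, 2, -1, 0], [0, 0, -1, 0, -1, 2, 0], [0, -1, 0, 0, 0, 0, 2]].
All simple roots have the same length, so the diagram is simply laced. The associated Dynkin diagram is a chain of 6 nodes with one extra node attached to the third node from one end (E_7), so the type is E_7.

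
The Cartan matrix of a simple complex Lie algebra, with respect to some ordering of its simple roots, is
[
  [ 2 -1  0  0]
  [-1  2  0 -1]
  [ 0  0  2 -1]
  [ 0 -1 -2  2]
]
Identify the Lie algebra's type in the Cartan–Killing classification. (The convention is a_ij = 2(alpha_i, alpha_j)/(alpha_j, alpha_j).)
The matrix has rank 4 with 2's on the diagonal. Reading the off-diagonal entries as Dynkin edges (a single edge where a_ij = a_ji = -1; a double or triple edge where a_ij * a_ji = 2 or 3), the diagram is a chain of 4 nodes with a double edge at one end; the terminal node there is the unique short simple root (B_4). One simple-root ordering that puts it in standard form is (alpha_1, alpha_2, alpha_4, alpha_3). So the algebra is type B_4, i.e. so(9).

B_4 (so(9))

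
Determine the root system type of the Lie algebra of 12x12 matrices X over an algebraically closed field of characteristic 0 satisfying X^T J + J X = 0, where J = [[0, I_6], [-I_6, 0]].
This is sp(12), which has dimension 12(12+1)/2 = 78 and rank 12/2 = 6. In the classification of classical Lie algebras, the symplectic algebra sp(2n) has type C_n; here n = 6, so the Dynkin diagram is a chain of 6 nodes with a double edge at one end; the terminal node there is the unique long simple root (C_6). Hence the type is C_6.

C_6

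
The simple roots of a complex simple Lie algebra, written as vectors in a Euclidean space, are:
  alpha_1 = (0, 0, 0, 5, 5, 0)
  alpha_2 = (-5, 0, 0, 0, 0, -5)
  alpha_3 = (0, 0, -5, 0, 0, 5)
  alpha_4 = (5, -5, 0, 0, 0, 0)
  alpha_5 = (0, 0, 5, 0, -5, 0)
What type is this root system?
Compute the Cartan integers a_ij = 2(alpha_i, alpha_j)/(alpha_j, alpha_j); the resulting 5x5 Cartan matrix is
[[2, 0, 0, 0, -1], [0, 2, -1, -1, 0], [0, -1, 2, 0, -1], [0, -1, 0, 2, 0], [-1, 0, -1, 0, 2]].
All simple roots have the same length, so the diagram is simply laced. The associated Dynkin diagram is a chain of 5 nodes with single edges (A_5), so the type is A_5 (the algebra sl(6)).

A_5 (sl(6))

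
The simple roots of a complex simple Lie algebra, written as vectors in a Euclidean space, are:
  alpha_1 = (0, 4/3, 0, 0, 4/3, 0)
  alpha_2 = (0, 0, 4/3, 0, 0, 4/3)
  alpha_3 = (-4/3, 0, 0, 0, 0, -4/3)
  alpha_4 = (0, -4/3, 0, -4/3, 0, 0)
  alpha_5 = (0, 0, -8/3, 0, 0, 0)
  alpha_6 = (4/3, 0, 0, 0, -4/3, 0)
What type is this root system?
C_6 (sp(12))

Compute the Cartan integers a_ij = 2(alpha_i, alpha_j)/(alpha_j, alpha_j); the resulting 6x6 Cartan matrix is
[[2, 0, 0, -1, 0, -1], [0, 2, -1, 0, -1, 0], [0, -1, 2, 0, 0, -1], [-1, 0, 0, 2, 0, 0], [0, -2, 0, 0, 2, 0], [-1, 0, -1, 0, 0, 2]].
The roots have two lengths (squared-length ratio 2:1); the short ones are alpha_{1,2,3,4,6}. The associated Dynkin diagram is a chain of 6 nodes with a double edge at one end; the terminal node there is the unique long simple root (C_6), so the type is C_6 (the algebra sp(12)).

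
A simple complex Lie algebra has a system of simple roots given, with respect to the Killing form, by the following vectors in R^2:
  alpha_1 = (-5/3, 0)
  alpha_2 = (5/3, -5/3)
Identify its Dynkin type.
type B_2

Compute the Cartan integers a_ij = 2(alpha_i, alpha_j)/(alpha_j, alpha_j); the resulting 2x2 Cartan matrix is
[[2, -1], [-2, 2]].
The roots have two lengths (squared-length ratio 2:1); the short ones are alpha_{1}. The associated Dynkin diagram is a chain of 2 nodes with a double edge at one end; the terminal node there is the unique short simple root (B_2), so the type is B_2 (the algebra so(5)).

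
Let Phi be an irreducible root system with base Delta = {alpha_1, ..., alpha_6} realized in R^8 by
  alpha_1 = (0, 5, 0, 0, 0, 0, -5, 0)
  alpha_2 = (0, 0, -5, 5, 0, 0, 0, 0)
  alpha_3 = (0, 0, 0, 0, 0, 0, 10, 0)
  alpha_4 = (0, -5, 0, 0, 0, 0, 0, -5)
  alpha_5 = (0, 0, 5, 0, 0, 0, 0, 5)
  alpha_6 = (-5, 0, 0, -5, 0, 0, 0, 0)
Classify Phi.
C_6

Compute the Cartan integers a_ij = 2(alpha_i, alpha_j)/(alpha_j, alpha_j); the resulting 6x6 Cartan matrix is
[[2, 0, -1, -1, 0, 0], [0, 2, 0, 0, -1, -1], [-2, 0, 2, 0, 0, 0], [-1, 0, 0, 2, -1, 0], [0, -1, 0, -1, 2, 0], [0, -1, 0, 0, 0, 2]].
The roots have two lengths (squared-length ratio 2:1); the short ones are alpha_{1,2,4,5,6}. The associated Dynkin diagram is a chain of 6 nodes with a double edge at one end; the terminal node there is the unique long simple root (C_6), so the type is C_6 (the algebra sp(12)).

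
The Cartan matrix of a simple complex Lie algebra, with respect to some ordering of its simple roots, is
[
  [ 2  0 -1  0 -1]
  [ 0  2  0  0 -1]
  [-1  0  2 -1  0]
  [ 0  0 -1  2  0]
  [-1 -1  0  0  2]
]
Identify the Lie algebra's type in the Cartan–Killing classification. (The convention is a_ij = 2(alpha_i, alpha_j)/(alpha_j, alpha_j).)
The matrix has rank 5 with 2's on the diagonal. Reading the off-diagonal entries as Dynkin edges (a single edge where a_ij = a_ji = -1; a double or triple edge where a_ij * a_ji = 2 or 3), the diagram is a chain of 5 nodes with single edges (A_5). One simple-root ordering that puts it in standard form is (alpha_4, alpha_3, alpha_1, alpha_5, alpha_2). So the algebra is type A_5, i.e. sl(6).

A_5 (sl(6))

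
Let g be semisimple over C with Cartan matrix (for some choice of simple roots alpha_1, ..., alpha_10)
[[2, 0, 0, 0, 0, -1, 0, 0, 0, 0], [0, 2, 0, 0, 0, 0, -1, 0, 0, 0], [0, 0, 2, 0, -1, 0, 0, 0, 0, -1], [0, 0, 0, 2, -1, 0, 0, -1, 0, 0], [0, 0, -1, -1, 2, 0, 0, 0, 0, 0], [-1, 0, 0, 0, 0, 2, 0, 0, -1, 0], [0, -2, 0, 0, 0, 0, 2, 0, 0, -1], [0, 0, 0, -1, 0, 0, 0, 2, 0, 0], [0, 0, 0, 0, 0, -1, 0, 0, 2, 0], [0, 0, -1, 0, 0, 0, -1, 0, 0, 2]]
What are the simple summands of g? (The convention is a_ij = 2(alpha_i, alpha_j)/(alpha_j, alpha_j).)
The diagram associated to this matrix has two connected components: the simple roots {alpha_1, alpha_6, alpha_9} form a chain of 3 nodes with single edges (A_3), and {alpha_2, alpha_3, alpha_4, alpha_5, alpha_7, alpha_8, alpha_10} form a chain of 7 nodes with a double edge at one end; the terminal node there is the unique short simple root (B_7). A semisimple Lie algebra decomposes uniquely as the direct sum of simple ideals, one per connected component of its Dynkin diagram, so g ≅ A_3 ⊕ B_7 (dimension 15 + 105 = 120).

type A_3 + type B_7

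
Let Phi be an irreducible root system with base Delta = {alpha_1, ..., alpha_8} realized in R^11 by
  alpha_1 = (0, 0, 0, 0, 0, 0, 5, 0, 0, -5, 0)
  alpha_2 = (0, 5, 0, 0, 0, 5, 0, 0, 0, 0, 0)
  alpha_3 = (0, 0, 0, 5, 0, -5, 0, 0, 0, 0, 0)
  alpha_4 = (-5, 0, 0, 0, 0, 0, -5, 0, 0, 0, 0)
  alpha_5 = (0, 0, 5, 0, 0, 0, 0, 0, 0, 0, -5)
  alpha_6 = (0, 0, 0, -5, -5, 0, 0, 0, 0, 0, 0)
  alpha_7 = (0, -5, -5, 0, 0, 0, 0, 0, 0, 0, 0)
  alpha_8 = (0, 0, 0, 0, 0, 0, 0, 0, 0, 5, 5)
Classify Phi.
A_8

Compute the Cartan integers a_ij = 2(alpha_i, alpha_j)/(alpha_j, alpha_j); the resulting 8x8 Cartan matrix is
[[2, 0, 0, -1, 0, 0, 0, -1], [0, 2, -1, 0, 0, 0, -1, 0], [0, -1, 2, 0, 0, -1, 0, 0], [-1, 0, 0, 2, 0, 0, 0, 0], [0, 0, 0, 0, 2, 0, -1, -1], [0, 0, -1, 0, 0, 2, 0, 0], [0, -1, 0, 0, -1, 0, 2, 0], [-1, 0, 0, 0, -1, 0, 0, 2]].
All simple roots have the same length, so the diagram is simply laced. The associated Dynkin diagram is a chain of 8 nodes with single edges (A_8), so the type is A_8 (the algebra sl(9)).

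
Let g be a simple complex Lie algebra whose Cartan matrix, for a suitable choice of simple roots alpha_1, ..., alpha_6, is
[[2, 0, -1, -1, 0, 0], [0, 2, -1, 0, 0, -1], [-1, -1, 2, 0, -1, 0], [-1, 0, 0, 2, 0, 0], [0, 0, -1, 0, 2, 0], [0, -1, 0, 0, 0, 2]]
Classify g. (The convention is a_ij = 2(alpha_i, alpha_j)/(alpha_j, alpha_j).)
E6

The matrix has rank 6 with 2's on the diagonal. Reading the off-diagonal entries as Dynkin edges (a single edge where a_ij = a_ji = -1; a double or triple edge where a_ij * a_ji = 2 or 3), the diagram is a chain of 5 nodes with one extra node attached to the third node from one end (E_6). One simple-root ordering that puts it in standard form is (alpha_6, alpha_5, alpha_2, alpha_3, alpha_1, alpha_4). So the algebra is type E_6.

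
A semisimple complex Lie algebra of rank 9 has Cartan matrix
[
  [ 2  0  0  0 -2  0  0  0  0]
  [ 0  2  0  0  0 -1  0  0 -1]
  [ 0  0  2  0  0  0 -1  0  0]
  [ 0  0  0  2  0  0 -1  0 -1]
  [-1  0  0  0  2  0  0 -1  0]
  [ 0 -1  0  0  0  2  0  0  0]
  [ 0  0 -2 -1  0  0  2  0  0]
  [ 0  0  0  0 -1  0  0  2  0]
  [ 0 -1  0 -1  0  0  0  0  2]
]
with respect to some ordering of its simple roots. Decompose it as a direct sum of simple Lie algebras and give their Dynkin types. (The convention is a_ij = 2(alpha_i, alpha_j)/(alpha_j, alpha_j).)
B6 + C3

The diagram associated to this matrix has two connected components: the simple roots {alpha_2, alpha_3, alpha_4, alpha_6, alpha_7, alpha_9} form a chain of 6 nodes with a double edge at one end; the terminal node there is the unique short simple root (B_6), and {alpha_1, alpha_5, alpha_8} form a chain of 3 nodes with a double edge at one end; the terminal node there is the unique long simple root (C_3). A semisimple Lie algebra decomposes uniquely as the direct sum of simple ideals, one per connected component of its Dynkin diagram, so g ≅ B_6 ⊕ C_3 (dimension 78 + 21 = 99).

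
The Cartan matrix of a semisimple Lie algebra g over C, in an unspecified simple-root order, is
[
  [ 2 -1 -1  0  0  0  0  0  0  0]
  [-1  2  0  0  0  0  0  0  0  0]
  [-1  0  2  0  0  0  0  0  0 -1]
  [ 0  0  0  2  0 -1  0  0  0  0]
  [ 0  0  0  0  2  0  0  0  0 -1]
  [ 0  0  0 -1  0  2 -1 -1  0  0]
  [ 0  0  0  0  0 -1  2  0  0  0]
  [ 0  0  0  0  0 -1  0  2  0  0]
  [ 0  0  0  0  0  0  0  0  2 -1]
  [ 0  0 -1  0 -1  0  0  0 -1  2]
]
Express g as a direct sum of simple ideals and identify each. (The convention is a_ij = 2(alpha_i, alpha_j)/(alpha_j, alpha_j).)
The diagram associated to this matrix has two connected components: the simple roots {alpha_4, alpha_6, alpha_7, alpha_8} form a chain of 2 nodes with a fork of two nodes at one end (D_4), and {alpha_1, alpha_2, alpha_3, alpha_5, alpha_9, alpha_10} form a chain of 4 nodes with a fork of two nodes at one end (D_6). A semisimple Lie algebra decomposes uniquely as the direct sum of simple ideals, one per connected component of its Dynkin diagram, so g ≅ D_4 ⊕ D_6 (dimension 28 + 66 = 94).

type D_4 ⊕ type D_6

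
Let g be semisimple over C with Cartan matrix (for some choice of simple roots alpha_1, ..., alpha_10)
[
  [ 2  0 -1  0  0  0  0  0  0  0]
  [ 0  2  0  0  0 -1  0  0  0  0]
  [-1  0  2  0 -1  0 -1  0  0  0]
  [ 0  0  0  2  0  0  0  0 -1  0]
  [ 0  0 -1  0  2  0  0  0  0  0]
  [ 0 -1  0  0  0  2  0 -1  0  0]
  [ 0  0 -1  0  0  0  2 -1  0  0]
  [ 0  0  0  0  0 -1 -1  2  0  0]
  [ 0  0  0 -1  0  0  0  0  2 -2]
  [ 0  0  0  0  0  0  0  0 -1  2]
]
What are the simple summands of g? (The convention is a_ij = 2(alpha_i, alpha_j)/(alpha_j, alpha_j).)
The diagram associated to this matrix has two connected components: the simple roots {alpha_4, alpha_9, alpha_10} form a chain of 3 nodes with a double edge at one end; the terminal node there is the unique short simple root (B_3), and {alpha_1, alpha_2, alpha_3, alpha_5, alpha_6, alpha_7, alpha_8} form a chain of 5 nodes with a fork of two nodes at one end (D_7). A semisimple Lie algebra decomposes uniquely as the direct sum of simple ideals, one per connected component of its Dynkin diagram, so g ≅ B_3 ⊕ D_7 (dimension 21 + 91 = 112).

B_3 + D_7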